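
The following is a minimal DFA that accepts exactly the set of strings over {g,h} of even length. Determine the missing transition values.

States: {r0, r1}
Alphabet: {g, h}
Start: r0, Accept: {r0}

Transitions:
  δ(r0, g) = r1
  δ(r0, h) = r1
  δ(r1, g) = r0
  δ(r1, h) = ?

From the language and accept set, identify what each state tracks — r0: even length so far; r1: odd length so far.
Each missing δ(q, a) is the state matching the new tracked value after reading a.
δ(r1, h) = r0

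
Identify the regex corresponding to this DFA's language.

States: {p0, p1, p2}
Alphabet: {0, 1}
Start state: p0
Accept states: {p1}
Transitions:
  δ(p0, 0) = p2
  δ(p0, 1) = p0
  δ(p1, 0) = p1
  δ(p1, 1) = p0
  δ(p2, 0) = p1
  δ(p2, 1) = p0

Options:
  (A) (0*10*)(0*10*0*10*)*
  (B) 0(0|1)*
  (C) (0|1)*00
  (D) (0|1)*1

Check each option against the DFA on short strings; one disagreement eliminates an option:
  (A) (0*10*)(0*10*0*10*)*: on '1' the DFA goes p0 → p0 and rejects (p0 ∉ Accept), but the regex matches it → eliminate
  (B) 0(0|1)*: on '0' the DFA goes p0 → p2 and rejects (p2 ∉ Accept), but the regex matches it → eliminate
  (C) (0|1)*00: agrees with the DFA on every string of length ≤ 6
  (D) (0|1)*1: on '1' the DFA goes p0 → p0 and rejects (p0 ∉ Accept), but the regex matches it → eliminate
Only (C) is consistent with the DFA.
(C) (0|1)*00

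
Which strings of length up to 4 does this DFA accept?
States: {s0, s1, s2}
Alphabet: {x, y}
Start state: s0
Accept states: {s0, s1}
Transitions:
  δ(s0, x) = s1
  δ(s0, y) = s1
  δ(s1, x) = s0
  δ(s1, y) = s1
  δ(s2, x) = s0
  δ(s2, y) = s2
ε, x, y, xx, xy, yx, yy, xxx, xxy, xyx, xyy, yxx, yxy, yyx, yyy, xxxx, xxxy, xxyx, xxyy, xyxx, xyxy, xyyx, xyyy, yxxx, yxxy, yxyx, yxyy, yyxx, yyxy, yyyx, yyyy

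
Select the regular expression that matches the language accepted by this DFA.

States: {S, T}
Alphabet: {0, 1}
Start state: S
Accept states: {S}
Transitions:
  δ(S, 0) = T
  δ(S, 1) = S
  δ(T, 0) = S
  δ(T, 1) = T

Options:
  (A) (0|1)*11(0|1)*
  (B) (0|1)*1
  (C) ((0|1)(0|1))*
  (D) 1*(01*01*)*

Check each option against the DFA on short strings; one disagreement eliminates an option:
  (A) (0|1)*11(0|1)*: on ε the DFA stays in S and accepts (S ∈ Accept), but the regex does not match it → eliminate
  (B) (0|1)*1: on ε the DFA stays in S and accepts (S ∈ Accept), but the regex does not match it → eliminate
  (C) ((0|1)(0|1))*: on '1' the DFA goes S → S and accepts (S ∈ Accept), but the regex does not match it → eliminate
  (D) 1*(01*01*)*: agrees with the DFA on every string of length ≤ 6
Only (D) is consistent with the DFA.
(D) 1*(01*01*)*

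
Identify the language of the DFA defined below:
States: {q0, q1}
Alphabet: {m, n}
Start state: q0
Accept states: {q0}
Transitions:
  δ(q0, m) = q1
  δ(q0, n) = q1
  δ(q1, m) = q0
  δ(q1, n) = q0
Testing a few strings:
  'm' → reject
  'mnn' → reject
  'nn' → accept
  'mm' → accept
State roles: q0=even length so far; q1=odd length so far
All strings over {m,n} of even length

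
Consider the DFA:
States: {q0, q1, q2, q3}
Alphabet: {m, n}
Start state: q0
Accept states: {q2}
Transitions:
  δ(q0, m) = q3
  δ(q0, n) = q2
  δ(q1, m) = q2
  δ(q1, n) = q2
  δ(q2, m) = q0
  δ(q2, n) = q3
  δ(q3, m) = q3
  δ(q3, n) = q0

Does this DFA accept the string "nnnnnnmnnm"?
Processing string "nnnnnnmnnm":
  q0 --n--> q2
  q2 --n--> q3
  q3 --n--> q0
  q0 --n--> q2
  q2 --n--> q3
  q3 --n--> q0
  q0 --m--> q3
  q3 --n--> q0
  q0 --n--> q2
  q2 --m--> q0
Final state: q0
Accept states: {q2}
No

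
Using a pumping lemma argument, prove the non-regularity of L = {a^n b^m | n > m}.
Assume L is regular with pumping length p. Idea: pumping down the a-block drops the a-count to at most the b-count.
Choose s = a^(p+1) b^p ∈ L (|s| = 2p+1 ≥ p). By the pumping lemma, s = xyz with |xy| ≤ p, |y| > 0, so y = a^k with k ≥ 1. Take i = 0: xz = a^(p+1−k) b^p. Since k ≥ 1, p+1−k ≤ p, so the number of a's is no longer strictly greater than the number of b's, hence xz ∉ L.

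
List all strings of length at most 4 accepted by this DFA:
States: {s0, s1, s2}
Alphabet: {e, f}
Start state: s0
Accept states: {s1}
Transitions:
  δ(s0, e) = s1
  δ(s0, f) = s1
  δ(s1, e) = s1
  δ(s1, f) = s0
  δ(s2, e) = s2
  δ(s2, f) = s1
e, f, ee, fe, eee, efe, eff, fee, ffe, fff, eeee, eefe, eeff, efee, effe, feee, fefe, feff, ffee, fffe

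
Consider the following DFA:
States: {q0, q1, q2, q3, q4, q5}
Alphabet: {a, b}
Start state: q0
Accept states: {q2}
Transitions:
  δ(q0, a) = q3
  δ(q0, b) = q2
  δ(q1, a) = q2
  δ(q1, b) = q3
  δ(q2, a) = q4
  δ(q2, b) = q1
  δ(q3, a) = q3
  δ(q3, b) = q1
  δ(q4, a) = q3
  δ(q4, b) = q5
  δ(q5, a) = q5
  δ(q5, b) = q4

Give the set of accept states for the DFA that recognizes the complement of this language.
Complement accept states = All states \ Original accept states
= {q0, q1, q2, q3, q4, q5} \ {q2}
{q0, q1, q3, q4, q5}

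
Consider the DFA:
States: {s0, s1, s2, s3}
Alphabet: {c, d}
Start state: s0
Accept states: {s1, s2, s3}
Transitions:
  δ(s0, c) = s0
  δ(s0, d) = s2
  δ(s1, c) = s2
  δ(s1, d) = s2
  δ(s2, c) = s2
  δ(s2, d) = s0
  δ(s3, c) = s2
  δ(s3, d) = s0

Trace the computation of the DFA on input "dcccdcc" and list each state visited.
read 'd': s0 → s2
  read 'c': s2 → s2
  read 'c': s2 → s2
  read 'c': s2 → s2
  read 'd': s2 → s0
  read 'c': s0 → s0
  read 'c': s0 → s0
s0 -> s2 -> s2 -> s2 -> s2 -> s0 -> s0 -> s0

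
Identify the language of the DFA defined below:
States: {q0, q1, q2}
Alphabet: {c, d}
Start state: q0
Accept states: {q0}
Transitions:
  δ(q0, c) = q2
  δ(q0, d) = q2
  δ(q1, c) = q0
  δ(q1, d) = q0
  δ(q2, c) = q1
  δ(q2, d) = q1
Testing a few strings:
  'dcc' → accept
  'cdcc' → reject
  'cdcd' → reject
  'c' → reject
State roles: q0=length ≡ 0 (mod 3); q1=length ≡ 2 (mod 3); q2=length ≡ 1 (mod 3)
All strings over {c,d} whose length is a multiple of 3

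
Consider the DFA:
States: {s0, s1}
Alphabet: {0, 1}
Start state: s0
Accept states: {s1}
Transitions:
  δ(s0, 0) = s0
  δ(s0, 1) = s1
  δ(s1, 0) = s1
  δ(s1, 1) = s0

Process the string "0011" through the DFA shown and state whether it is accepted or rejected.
Processing string "0011":
  s0 --0--> s0
  s0 --0--> s0
  s0 --1--> s1
  s1 --1--> s0
Final state: s0
Accept states: {s1}
No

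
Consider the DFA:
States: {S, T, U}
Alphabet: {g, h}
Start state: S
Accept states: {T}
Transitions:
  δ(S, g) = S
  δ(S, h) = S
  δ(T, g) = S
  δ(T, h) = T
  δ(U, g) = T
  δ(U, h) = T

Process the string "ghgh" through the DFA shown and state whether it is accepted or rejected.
Processing string "ghgh":
  S --g--> S
  S --h--> S
  S --g--> S
  S --h--> S
Final state: S
Accept states: {T}
No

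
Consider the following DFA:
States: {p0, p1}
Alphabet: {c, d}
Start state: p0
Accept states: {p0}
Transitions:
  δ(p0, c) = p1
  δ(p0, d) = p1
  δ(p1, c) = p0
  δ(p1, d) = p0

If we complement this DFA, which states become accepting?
Complement accept states = All states \ Original accept states
= {p0, p1} \ {p0}
{p1}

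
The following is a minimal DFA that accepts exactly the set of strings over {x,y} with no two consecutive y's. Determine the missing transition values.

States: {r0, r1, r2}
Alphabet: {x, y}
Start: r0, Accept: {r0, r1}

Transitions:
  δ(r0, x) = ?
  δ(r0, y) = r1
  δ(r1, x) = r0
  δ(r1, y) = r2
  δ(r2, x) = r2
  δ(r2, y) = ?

From the language and accept set, identify what each state tracks — r0: last symbol not y (ok); r1: last symbol y (ok); r2: saw yy (dead).
Each missing δ(q, a) is the state matching the new tracked value after reading a.
δ(r0, x) = r0; δ(r2, y) = r2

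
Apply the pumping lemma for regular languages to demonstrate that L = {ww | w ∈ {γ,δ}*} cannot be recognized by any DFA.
Assume L is regular with pumping length p. Idea: pumping the leading γ-block breaks the equality of the two halves.
Choose s = γ^p δ γ^p δ ∈ L (with w = γ^p δ). |s| = 2p+2 ≥ p. By the pumping lemma, s = xyz with |xy| ≤ p, |y| > 0, so y = γ^k with k ≥ 1, in the first γ-block. Then xy²z = γ^(p+k) δ γ^p δ, of length 2p+2+k. If k is odd this length is odd, so it cannot be of the form ww. If k is even, each half has length p+1+k/2 ≤ p+k, so the first half lies entirely inside the leading γ-block and contains no δ, while the second half ends in δ; the halves differ. Either way xy²z ∉ L.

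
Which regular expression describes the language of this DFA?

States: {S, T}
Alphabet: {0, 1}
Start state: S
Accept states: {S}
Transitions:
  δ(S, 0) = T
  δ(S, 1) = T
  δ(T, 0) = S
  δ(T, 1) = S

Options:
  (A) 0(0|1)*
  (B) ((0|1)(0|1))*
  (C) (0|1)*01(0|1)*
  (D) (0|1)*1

Check each option against the DFA on short strings; one disagreement eliminates an option:
  (A) 0(0|1)*: on ε the DFA stays in S and accepts (S ∈ Accept), but the regex does not match it → eliminate
  (B) ((0|1)(0|1))*: agrees with the DFA on every string of length ≤ 6
  (C) (0|1)*01(0|1)*: on ε the DFA stays in S and accepts (S ∈ Accept), but the regex does not match it → eliminate
  (D) (0|1)*1: on ε the DFA stays in S and accepts (S ∈ Accept), but the regex does not match it → eliminate
Only (B) is consistent with the DFA.
(B) ((0|1)(0|1))*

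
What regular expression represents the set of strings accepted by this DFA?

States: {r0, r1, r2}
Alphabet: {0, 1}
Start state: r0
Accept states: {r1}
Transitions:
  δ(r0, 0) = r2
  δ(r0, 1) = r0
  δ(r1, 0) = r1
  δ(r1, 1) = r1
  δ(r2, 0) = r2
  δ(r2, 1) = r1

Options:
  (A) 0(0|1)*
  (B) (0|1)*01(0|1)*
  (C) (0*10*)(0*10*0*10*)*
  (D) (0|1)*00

Check each option against the DFA on short strings; one disagreement eliminates an option:
  (A) 0(0|1)*: on '0' the DFA goes r0 → r2 and rejects (r2 ∉ Accept), but the regex matches it → eliminate
  (B) (0|1)*01(0|1)*: agrees with the DFA on every string of length ≤ 6
  (C) (0*10*)(0*10*0*10*)*: on '1' the DFA goes r0 → r0 and rejects (r0 ∉ Accept), but the regex matches it → eliminate
  (D) (0|1)*00: on '00' the DFA goes r0 → r2 → r2 and rejects (r2 ∉ Accept), but the regex matches it → eliminate
Only (B) is consistent with the DFA.
(B) (0|1)*01(0|1)*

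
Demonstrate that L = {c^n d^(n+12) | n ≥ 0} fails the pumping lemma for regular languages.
Assume L is regular with pumping length p. Idea: pumping the c-block breaks the fixed offset of 12.
Choose s = c^p d^(p+12) ∈ L. By the pumping lemma, s = xyz with |xy| ≤ p, |y| > 0, so y = c^k with k ≥ 1. Then xy²z = c^(p+k) d^(p+12). For this to be in L we would need p+12 = (p+k)+12, i.e. k = 0, contradicting k ≥ 1. So xy²z ∉ L.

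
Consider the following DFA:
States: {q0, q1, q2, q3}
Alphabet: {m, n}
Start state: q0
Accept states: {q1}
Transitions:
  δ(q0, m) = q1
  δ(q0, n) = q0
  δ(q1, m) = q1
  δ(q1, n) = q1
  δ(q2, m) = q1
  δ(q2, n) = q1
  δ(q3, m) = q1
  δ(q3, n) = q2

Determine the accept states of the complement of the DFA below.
Complement accept states = All states \ Original accept states
= {q0, q1, q2, q3} \ {q1}
{q0, q2, q3}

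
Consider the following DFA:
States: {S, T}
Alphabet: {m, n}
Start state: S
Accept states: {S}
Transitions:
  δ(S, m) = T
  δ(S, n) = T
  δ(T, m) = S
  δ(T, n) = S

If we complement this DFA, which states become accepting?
Complement accept states = All states \ Original accept states
= {S, T} \ {S}
{T}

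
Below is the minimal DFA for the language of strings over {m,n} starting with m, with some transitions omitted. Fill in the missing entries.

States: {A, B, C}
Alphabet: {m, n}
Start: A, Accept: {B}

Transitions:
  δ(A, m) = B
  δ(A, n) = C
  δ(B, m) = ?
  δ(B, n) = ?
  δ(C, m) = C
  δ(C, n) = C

From the language and accept set, identify what each state tracks — A: no input read; B: started with m; C: started with n (dead).
Each missing δ(q, a) is the state matching the new tracked value after reading a.
δ(B, m) = B; δ(B, n) = B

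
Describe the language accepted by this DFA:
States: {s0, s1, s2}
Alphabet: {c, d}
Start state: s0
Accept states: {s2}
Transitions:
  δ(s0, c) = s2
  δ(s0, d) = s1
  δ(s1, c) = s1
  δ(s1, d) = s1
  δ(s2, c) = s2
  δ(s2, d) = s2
Testing a few strings:
  'dcd' → reject
  'dc' → reject
  'cd' → accept
  'dd' → reject
State roles: s0=no input read; s1=started with d (dead); s2=started with c
All strings over {c,d} starting with c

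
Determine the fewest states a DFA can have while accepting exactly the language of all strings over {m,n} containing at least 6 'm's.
By Myhill–Nerode, count the distinguishable equivalence classes: 7 classes — having seen 0, 1, …, 5, or ≥6 copies of 'm'; any two classes i < j (j ≤ 6) are distinguished by the string m^(6−j), which takes class j to 6 copies (accepted) but leaves class i below 6 (rejected).
7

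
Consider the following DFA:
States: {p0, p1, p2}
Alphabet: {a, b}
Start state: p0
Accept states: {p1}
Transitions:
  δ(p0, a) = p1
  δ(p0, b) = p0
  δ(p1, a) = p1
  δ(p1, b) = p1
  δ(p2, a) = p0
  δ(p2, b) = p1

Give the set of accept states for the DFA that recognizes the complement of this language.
Complement accept states = All states \ Original accept states
= {p0, p1, p2} \ {p1}
{p0, p2}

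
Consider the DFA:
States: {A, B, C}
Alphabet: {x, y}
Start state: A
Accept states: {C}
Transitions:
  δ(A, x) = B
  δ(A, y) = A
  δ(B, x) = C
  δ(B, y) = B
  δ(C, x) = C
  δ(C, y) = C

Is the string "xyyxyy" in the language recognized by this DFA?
Processing string "xyyxyy":
  A --x--> B
  B --y--> B
  B --y--> B
  B --x--> C
  C --y--> C
  C --y--> C
Final state: C
Accept states: {C}
Yes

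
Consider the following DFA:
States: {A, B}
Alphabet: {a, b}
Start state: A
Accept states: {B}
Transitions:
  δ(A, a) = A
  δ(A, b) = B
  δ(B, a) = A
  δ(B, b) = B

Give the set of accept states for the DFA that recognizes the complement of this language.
Complement accept states = All states \ Original accept states
= {A, B} \ {B}
{A}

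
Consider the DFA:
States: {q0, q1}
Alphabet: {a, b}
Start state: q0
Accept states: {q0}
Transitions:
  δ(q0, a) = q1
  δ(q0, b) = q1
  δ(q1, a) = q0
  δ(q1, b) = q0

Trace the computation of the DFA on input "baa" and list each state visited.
read 'b': q0 → q1
  read 'a': q1 → q0
  read 'a': q0 → q1
q0 -> q1 -> q0 -> q1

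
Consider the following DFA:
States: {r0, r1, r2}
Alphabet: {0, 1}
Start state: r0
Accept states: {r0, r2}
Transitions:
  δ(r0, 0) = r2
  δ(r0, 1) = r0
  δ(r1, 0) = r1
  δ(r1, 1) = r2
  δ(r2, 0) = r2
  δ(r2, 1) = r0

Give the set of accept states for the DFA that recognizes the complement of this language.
Complement accept states = All states \ Original accept states
= {r0, r1, r2} \ {r0, r2}
{r1}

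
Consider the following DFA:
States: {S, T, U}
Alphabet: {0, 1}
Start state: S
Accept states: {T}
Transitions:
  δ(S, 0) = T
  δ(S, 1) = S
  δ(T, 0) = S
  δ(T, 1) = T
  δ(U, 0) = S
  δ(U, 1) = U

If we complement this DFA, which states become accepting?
Complement accept states = All states \ Original accept states
= {S, T, U} \ {T}
{S, U}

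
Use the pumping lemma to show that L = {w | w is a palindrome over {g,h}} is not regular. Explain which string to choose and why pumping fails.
Assume L is regular with pumping length p. Idea: pumping the leading g-block breaks the symmetry.
Choose s = g^p h g^p (a palindrome of length 2p+1 ≥ p). By the pumping lemma, s = xyz with |xy| ≤ p, |y| > 0, so y = g^k with k > 0 (xy lies entirely in the first g^p). Then xy²z = g^(p+k) h g^p, which is not a palindrome since p+k ≠ p.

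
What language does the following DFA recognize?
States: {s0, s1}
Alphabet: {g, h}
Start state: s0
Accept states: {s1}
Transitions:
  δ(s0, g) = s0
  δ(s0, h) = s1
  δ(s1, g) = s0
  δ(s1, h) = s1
Testing a few strings:
  'g' → reject
  'gg' → reject
  'hh' → accept
  'h' → accept
State roles: s0=last symbol not h; s1=last symbol is h
All strings over {g,h} ending with h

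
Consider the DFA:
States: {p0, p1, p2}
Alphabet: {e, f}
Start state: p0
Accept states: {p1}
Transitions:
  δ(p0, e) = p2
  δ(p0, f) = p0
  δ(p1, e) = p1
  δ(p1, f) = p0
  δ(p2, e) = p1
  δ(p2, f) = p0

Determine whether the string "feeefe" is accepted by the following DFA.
Processing string "feeefe":
  p0 --f--> p0
  p0 --e--> p2
  p2 --e--> p1
  p1 --e--> p1
  p1 --f--> p0
  p0 --e--> p2
Final state: p2
Accept states: {p1}
No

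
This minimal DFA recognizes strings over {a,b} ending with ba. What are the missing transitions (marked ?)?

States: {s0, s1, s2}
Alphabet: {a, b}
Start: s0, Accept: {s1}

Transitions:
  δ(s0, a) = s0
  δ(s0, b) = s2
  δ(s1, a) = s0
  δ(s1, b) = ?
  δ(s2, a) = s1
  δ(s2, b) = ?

From the language and accept set, identify what each state tracks — s0: no suffix match; s1: suffix is ba; s2: one trailing b.
Each missing δ(q, a) is the state matching the new tracked value after reading a.
δ(s1, b) = s2; δ(s2, b) = s2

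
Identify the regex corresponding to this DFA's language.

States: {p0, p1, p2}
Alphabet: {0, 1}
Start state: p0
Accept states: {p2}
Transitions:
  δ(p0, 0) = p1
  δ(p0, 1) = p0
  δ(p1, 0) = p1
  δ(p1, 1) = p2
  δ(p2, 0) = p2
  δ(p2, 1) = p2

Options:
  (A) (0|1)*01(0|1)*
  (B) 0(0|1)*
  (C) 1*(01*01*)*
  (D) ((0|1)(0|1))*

Check each option against the DFA on short strings; one disagreement eliminates an option:
  (A) (0|1)*01(0|1)*: agrees with the DFA on every string of length ≤ 6
  (B) 0(0|1)*: on '0' the DFA goes p0 → p1 and rejects (p1 ∉ Accept), but the regex matches it → eliminate
  (C) 1*(01*01*)*: on ε the DFA stays in p0 and rejects (p0 ∉ Accept), but the regex matches it → eliminate
  (D) ((0|1)(0|1))*: on ε the DFA stays in p0 and rejects (p0 ∉ Accept), but the regex matches it → eliminate
Only (A) is consistent with the DFA.
(A) (0|1)*01(0|1)*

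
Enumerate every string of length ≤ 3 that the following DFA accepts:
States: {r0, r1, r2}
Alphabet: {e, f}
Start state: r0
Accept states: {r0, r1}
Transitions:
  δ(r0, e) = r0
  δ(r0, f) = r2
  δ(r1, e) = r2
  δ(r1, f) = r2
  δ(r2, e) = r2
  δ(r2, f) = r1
ε, e, ee, ff, eee, eff, fef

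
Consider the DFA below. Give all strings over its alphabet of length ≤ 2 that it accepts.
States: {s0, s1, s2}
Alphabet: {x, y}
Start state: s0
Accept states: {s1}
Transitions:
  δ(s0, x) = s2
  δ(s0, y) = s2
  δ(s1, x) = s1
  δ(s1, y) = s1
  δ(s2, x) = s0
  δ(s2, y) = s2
None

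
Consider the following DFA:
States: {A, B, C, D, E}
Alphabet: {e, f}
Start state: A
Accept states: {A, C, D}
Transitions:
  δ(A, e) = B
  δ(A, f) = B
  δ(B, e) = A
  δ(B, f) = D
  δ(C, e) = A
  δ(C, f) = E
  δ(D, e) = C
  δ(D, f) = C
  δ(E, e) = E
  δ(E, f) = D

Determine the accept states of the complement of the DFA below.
Complement accept states = All states \ Original accept states
= {A, B, C, D, E} \ {A, C, D}
{B, E}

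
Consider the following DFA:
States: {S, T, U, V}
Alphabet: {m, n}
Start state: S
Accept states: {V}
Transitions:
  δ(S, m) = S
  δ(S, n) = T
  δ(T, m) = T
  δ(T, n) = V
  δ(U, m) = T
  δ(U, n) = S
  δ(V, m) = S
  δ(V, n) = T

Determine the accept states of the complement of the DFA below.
Complement accept states = All states \ Original accept states
= {S, T, U, V} \ {V}
{S, T, U}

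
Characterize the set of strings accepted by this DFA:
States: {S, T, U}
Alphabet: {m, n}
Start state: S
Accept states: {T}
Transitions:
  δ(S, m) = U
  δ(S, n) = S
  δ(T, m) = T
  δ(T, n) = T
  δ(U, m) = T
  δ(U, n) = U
Testing a few strings:
  'm' → reject
  'nnm' → reject
  'nnnm' → reject
  'mmn' → accept
State roles: S=zero m's seen; T=≥ two m's seen; U=one m seen
All strings over {m,n} containing at least two m's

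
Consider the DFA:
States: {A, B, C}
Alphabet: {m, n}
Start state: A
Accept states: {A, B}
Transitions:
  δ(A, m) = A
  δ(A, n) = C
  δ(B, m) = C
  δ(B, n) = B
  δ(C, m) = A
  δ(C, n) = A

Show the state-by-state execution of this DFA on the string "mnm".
read 'm': A → A
  read 'n': A → C
  read 'm': C → A
A -> A -> C -> A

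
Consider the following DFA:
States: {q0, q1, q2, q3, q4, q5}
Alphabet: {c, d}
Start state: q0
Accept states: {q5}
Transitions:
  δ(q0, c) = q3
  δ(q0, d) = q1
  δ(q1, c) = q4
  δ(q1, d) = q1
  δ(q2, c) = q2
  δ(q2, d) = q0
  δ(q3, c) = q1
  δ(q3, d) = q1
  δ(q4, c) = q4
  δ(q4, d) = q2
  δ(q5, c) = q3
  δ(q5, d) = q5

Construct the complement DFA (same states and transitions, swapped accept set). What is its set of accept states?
Complement accept states = All states \ Original accept states
= {q0, q1, q2, q3, q4, q5} \ {q5}
{q0, q1, q2, q3, q4}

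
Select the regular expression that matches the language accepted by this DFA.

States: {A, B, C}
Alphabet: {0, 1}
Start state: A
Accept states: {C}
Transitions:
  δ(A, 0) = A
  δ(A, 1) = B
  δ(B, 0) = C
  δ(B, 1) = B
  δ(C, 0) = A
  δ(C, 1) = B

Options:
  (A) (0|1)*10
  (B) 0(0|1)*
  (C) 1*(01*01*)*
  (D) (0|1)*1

Check each option against the DFA on short strings; one disagreement eliminates an option:
  (A) (0|1)*10: agrees with the DFA on every string of length ≤ 6
  (B) 0(0|1)*: on '0' the DFA goes A → A and rejects (A ∉ Accept), but the regex matches it → eliminate
  (C) 1*(01*01*)*: on ε the DFA stays in A and rejects (A ∉ Accept), but the regex matches it → eliminate
  (D) (0|1)*1: on '1' the DFA goes A → B and rejects (B ∉ Accept), but the regex matches it → eliminate
Only (A) is consistent with the DFA.
(A) (0|1)*10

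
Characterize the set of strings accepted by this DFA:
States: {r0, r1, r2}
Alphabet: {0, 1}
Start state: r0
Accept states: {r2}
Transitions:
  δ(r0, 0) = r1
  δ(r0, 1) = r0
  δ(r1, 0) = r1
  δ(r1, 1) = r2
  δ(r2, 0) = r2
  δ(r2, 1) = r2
Testing a few strings:
  '1001' → accept
  '1' → reject
  '0' → reject
  '1010' → accept
State roles: r0=no 0 seen yet; r1=seen a 0, waiting for 1; r2=substring 01 seen
All binary strings containing the substring 01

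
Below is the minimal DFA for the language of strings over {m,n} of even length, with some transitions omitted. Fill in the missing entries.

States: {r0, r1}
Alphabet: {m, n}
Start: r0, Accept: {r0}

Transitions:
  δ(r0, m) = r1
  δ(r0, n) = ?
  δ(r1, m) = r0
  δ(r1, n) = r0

From the language and accept set, identify what each state tracks — r0: even length so far; r1: odd length so far.
Each missing δ(q, a) is the state matching the new tracked value after reading a.
δ(r0, n) = r1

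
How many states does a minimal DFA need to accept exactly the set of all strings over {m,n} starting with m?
By Myhill–Nerode, count the distinguishable equivalence classes: three classes — empty / started with m / started with n (dead).
3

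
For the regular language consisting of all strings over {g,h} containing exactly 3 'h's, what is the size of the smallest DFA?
By Myhill–Nerode, count the distinguishable equivalence classes: 5 classes — having seen 0, 1, …, 3, or >3 copies of 'h'; the count-3 class is the only accepting one and >3 is dead.
5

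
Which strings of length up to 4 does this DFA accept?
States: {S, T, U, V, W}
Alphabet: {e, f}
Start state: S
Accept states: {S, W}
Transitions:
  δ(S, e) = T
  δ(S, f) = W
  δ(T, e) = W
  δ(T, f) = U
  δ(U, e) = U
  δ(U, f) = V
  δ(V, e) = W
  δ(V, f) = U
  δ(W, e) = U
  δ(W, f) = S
ε, f, ee, ff, eef, fff, eeff, effe, fefe, ffee, ffff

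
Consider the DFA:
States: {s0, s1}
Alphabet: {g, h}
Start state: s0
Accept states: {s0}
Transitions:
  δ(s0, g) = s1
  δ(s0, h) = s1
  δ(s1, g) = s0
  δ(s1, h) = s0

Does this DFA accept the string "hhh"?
Processing string "hhh":
  s0 --h--> s1
  s1 --h--> s0
  s0 --h--> s1
Final state: s1
Accept states: {s0}
No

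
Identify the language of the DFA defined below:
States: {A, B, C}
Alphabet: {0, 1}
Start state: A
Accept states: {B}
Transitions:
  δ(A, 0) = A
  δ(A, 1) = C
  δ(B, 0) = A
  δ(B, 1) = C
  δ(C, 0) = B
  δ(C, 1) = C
Testing a few strings:
  '0' → reject
  '01' → reject
  '11' → reject
  '0100' → reject
State roles: A=no suffix match; B=suffix is 10; C=one trailing 1
All binary strings ending with 10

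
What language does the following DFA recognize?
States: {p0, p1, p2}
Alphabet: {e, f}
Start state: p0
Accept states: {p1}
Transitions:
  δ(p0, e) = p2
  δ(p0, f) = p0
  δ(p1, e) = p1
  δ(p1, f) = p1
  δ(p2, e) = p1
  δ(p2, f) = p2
Testing a few strings:
  'ffef' → reject
  'f' → reject
  'ee' → accept
  'e' → reject
State roles: p0=zero e's seen; p1=≥ two e's seen; p2=one e seen
All strings over {e,f} containing at least two e's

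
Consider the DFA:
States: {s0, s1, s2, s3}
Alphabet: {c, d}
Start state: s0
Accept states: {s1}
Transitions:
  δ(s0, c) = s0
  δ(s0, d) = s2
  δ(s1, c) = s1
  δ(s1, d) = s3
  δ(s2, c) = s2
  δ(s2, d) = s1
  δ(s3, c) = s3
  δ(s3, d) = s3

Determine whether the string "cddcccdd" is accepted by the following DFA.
Processing string "cddcccdd":
  s0 --c--> s0
  s0 --d--> s2
  s2 --d--> s1
  s1 --c--> s1
  s1 --c--> s1
  s1 --c--> s1
  s1 --d--> s3
  s3 --d--> s3
Final state: s3
Accept states: {s1}
No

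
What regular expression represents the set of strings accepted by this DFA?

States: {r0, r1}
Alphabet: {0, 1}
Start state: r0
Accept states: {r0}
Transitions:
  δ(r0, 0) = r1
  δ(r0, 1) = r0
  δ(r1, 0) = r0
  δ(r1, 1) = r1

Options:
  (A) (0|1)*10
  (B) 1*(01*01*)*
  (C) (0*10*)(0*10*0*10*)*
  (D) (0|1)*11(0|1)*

Check each option against the DFA on short strings; one disagreement eliminates an option:
  (A) (0|1)*10: on ε the DFA stays in r0 and accepts (r0 ∈ Accept), but the regex does not match it → eliminate
  (B) 1*(01*01*)*: agrees with the DFA on every string of length ≤ 6
  (C) (0*10*)(0*10*0*10*)*: on ε the DFA stays in r0 and accepts (r0 ∈ Accept), but the regex does not match it → eliminate
  (D) (0|1)*11(0|1)*: on ε the DFA stays in r0 and accepts (r0 ∈ Accept), but the regex does not match it → eliminate
Only (B) is consistent with the DFA.
(B) 1*(01*01*)*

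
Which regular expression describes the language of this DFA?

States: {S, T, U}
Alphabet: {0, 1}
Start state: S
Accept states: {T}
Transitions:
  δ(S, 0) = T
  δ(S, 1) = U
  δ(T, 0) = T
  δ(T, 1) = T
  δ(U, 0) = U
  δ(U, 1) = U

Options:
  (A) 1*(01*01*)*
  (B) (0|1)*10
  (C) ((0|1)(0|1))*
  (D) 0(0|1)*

Check each option against the DFA on short strings; one disagreement eliminates an option:
  (A) 1*(01*01*)*: on ε the DFA stays in S and rejects (S ∉ Accept), but the regex matches it → eliminate
  (B) (0|1)*10: on '0' the DFA goes S → T and accepts (T ∈ Accept), but the regex does not match it → eliminate
  (C) ((0|1)(0|1))*: on ε the DFA stays in S and rejects (S ∉ Accept), but the regex matches it → eliminate
  (D) 0(0|1)*: agrees with the DFA on every string of length ≤ 6
Only (D) is consistent with the DFA.
(D) 0(0|1)*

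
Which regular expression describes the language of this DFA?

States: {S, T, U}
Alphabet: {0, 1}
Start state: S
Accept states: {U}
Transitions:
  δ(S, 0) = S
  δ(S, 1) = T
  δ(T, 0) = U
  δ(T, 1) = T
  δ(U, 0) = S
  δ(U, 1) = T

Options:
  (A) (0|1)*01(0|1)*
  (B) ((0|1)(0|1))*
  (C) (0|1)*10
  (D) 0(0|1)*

Check each option against the DFA on short strings; one disagreement eliminates an option:
  (A) (0|1)*01(0|1)*: on '01' the DFA goes S → S → T and rejects (T ∉ Accept), but the regex matches it → eliminate
  (B) ((0|1)(0|1))*: on ε the DFA stays in S and rejects (S ∉ Accept), but the regex matches it → eliminate
  (C) (0|1)*10: agrees with the DFA on every string of length ≤ 6
  (D) 0(0|1)*: on '0' the DFA goes S → S and rejects (S ∉ Accept), but the regex matches it → eliminate
Only (C) is consistent with the DFA.
(C) (0|1)*10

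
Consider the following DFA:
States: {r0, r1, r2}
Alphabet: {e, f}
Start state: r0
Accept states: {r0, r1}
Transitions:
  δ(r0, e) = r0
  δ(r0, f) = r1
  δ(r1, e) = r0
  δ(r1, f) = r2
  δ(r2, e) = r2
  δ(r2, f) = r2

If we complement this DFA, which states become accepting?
Complement accept states = All states \ Original accept states
= {r0, r1, r2} \ {r0, r1}
{r2}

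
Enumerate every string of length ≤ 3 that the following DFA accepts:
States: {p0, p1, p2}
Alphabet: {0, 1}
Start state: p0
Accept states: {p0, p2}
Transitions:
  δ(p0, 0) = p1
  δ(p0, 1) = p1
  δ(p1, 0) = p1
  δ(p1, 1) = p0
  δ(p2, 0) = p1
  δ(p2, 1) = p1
ε, 01, 11, 001, 101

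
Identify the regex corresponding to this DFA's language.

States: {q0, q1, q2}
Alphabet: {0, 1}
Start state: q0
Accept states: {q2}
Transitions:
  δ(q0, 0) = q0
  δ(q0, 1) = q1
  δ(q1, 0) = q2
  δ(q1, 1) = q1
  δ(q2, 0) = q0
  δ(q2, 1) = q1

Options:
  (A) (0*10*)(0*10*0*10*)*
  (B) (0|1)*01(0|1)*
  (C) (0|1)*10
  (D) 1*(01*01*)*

Check each option against the DFA on short strings; one disagreement eliminates an option:
  (A) (0*10*)(0*10*0*10*)*: on '1' the DFA goes q0 → q1 and rejects (q1 ∉ Accept), but the regex matches it → eliminate
  (B) (0|1)*01(0|1)*: on '01' the DFA goes q0 → q0 → q1 and rejects (q1 ∉ Accept), but the regex matches it → eliminate
  (C) (0|1)*10: agrees with the DFA on every string of length ≤ 6
  (D) 1*(01*01*)*: on ε the DFA stays in q0 and rejects (q0 ∉ Accept), but the regex matches it → eliminate
Only (C) is consistent with the DFA.
(C) (0|1)*10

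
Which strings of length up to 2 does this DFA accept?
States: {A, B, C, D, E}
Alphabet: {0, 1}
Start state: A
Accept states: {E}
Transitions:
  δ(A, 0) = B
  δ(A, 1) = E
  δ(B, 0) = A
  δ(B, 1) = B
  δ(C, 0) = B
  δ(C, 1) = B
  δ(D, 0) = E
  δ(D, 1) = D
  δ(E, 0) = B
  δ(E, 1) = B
1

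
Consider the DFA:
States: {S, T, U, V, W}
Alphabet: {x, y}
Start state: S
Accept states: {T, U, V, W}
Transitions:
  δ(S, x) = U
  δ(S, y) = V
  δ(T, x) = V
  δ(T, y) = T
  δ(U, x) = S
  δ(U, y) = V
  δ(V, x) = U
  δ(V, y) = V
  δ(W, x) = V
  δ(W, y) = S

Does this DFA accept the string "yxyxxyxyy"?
Processing string "yxyxxyxyy":
  S --y--> V
  V --x--> U
  U --y--> V
  V --x--> U
  U --x--> S
  S --y--> V
  V --x--> U
  U --y--> V
  V --y--> V
Final state: V
Accept states: {T, U, V, W}
Yes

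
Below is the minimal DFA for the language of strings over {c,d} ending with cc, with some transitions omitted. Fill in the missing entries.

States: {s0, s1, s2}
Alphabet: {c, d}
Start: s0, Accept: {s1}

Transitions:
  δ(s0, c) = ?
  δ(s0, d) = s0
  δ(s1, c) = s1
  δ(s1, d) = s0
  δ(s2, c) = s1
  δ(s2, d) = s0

From the language and accept set, identify what each state tracks — s0: last symbol not c; s1: two trailing c's; s2: one trailing c.
Each missing δ(q, a) is the state matching the new tracked value after reading a.
δ(s0, c) = s2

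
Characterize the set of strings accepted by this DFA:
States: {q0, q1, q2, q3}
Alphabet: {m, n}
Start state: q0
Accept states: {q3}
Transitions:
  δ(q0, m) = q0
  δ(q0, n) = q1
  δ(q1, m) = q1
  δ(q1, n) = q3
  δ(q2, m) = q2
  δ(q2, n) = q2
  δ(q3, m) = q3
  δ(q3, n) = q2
Testing a few strings:
  'nmnn' → reject
  'mmnm' → reject
  'nnmm' → accept
  'n' → reject
State roles: q0=zero n's; q1=one n; q2=≥ three n's (dead); q3=two n's
All strings over {m,n} containing exactly two n's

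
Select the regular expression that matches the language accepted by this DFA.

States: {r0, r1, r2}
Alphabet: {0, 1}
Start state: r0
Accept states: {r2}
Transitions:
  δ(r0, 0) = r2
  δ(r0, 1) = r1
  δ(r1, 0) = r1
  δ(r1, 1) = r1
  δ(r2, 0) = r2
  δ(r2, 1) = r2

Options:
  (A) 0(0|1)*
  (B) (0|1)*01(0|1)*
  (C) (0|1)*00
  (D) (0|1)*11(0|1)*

Check each option against the DFA on short strings; one disagreement eliminates an option:
  (A) 0(0|1)*: agrees with the DFA on every string of length ≤ 6
  (B) (0|1)*01(0|1)*: on '0' the DFA goes r0 → r2 and accepts (r2 ∈ Accept), but the regex does not match it → eliminate
  (C) (0|1)*00: on '0' the DFA goes r0 → r2 and accepts (r2 ∈ Accept), but the regex does not match it → eliminate
  (D) (0|1)*11(0|1)*: on '0' the DFA goes r0 → r2 and accepts (r2 ∈ Accept), but the regex does not match it → eliminate
Only (A) is consistent with the DFA.
(A) 0(0|1)*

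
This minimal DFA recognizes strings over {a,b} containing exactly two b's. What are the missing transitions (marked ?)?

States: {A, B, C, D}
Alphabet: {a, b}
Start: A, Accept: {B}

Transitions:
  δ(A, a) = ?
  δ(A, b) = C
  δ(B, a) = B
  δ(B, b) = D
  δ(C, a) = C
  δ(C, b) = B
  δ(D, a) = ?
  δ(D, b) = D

From the language and accept set, identify what each state tracks — A: zero b's; B: two b's; C: one b; D: ≥ three b's (dead).
Each missing δ(q, a) is the state matching the new tracked value after reading a.
δ(A, a) = A; δ(D, a) = D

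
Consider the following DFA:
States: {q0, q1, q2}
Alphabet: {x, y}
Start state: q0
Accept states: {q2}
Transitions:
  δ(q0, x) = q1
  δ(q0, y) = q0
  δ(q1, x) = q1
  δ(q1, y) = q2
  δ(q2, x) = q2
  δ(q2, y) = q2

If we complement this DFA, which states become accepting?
Complement accept states = All states \ Original accept states
= {q0, q1, q2} \ {q2}
{q0, q1}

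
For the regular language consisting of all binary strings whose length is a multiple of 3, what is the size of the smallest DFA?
By Myhill–Nerode, count the distinguishable equivalence classes: 3 classes — one per residue of the length mod 3; class i is distinguished from class j by any string of length (3 − i) mod 3.
3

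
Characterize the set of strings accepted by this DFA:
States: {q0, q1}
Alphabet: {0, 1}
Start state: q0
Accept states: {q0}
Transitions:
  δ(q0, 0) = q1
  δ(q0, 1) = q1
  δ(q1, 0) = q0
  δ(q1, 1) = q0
Testing a few strings:
  '11' → accept
  '01' → accept
  '10' → accept
  '011' → reject
State roles: q0=even length so far; q1=odd length so far
All binary strings of even length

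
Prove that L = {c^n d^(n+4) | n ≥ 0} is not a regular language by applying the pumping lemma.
Assume L is regular with pumping length p. Idea: pumping the c-block breaks the fixed offset of 4.
Choose s = c^p d^(p+4) ∈ L. By the pumping lemma, s = xyz with |xy| ≤ p, |y| > 0, so y = c^k with k ≥ 1. Then xy²z = c^(p+k) d^(p+4). For this to be in L we would need p+4 = (p+k)+4, i.e. k = 0, contradicting k ≥ 1. So xy²z ∉ L.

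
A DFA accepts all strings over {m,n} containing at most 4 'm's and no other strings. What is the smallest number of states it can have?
By Myhill–Nerode, count the distinguishable equivalence classes: 6 classes — having seen 0, 1, …, 4, or >4 copies of 'm'; counts 0 through 4 are accepting and >4 is dead.
6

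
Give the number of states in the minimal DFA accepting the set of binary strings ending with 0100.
By Myhill–Nerode, count the distinguishable equivalence classes: 5 classes — one per longest suffix of the input that is a prefix of '0100' (lengths 0 through 4); only the length-4 class is accepting.
5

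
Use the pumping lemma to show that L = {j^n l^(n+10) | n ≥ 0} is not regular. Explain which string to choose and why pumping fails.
Assume L is regular with pumping length p. Idea: pumping the j-block breaks the fixed offset of 10.
Choose s = j^p l^(p+10) ∈ L. By the pumping lemma, s = xyz with |xy| ≤ p, |y| > 0, so y = j^k with k ≥ 1. Then xy²z = j^(p+k) l^(p+10). For this to be in L we would need p+10 = (p+k)+10, i.e. k = 0, contradicting k ≥ 1. So xy²z ∉ L.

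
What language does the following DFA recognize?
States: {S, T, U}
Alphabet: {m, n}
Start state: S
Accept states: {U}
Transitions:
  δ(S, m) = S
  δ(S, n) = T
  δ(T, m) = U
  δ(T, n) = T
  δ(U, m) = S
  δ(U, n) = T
Testing a few strings:
  'nmmm' → reject
  'nnmm' → reject
  'n' → reject
  'mmnm' → accept
State roles: S=no suffix match; T=one trailing n; U=suffix is nm
All strings over {m,n} ending with nm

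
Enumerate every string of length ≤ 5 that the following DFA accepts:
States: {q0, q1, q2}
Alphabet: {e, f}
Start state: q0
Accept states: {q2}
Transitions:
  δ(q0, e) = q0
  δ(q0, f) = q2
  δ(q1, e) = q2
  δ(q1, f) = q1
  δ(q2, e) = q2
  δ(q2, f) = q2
f, ef, fe, ff, eef, efe, eff, fee, fef, ffe, fff, eeef, eefe, eeff, efee, efef, effe, efff, feee, feef, fefe, feff, ffee, ffef, fffe, ffff, eeeef, eeefe, eeeff, eefee, eefef, eeffe, eefff, efeee, efeef, efefe, efeff, effee, effef, efffe, effff, feeee, feeef, feefe, feeff, fefee, fefef, feffe, fefff, ffeee, ffeef, ffefe, ffeff, fffee, fffef, ffffe, fffff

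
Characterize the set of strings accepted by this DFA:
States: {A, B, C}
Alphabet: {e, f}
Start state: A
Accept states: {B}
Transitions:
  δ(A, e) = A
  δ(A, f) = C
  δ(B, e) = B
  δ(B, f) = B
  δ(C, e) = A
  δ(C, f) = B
Testing a few strings:
  'fe' → reject
  'fee' → reject
  'efe' → reject
  'feee' → reject
State roles: A=no progress toward ff; B=substring ff seen; C=one trailing f
All strings over {e,f} containing the substring ff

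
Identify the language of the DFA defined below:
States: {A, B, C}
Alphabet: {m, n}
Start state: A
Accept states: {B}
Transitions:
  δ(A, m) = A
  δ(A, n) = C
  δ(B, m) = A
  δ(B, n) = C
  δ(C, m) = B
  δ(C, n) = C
Testing a few strings:
  'mm' → reject
  'mmn' → reject
  'nmnn' → reject
  'nmm' → reject
State roles: A=no suffix match; B=suffix is nm; C=one trailing n
All strings over {m,n} ending with nm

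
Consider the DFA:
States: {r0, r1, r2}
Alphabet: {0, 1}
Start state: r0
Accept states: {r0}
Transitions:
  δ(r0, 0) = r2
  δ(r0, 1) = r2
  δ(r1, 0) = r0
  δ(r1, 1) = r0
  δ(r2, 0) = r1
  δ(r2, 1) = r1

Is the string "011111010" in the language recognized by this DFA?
Processing string "011111010":
  r0 --0--> r2
  r2 --1--> r1
  r1 --1--> r0
  r0 --1--> r2
  r2 --1--> r1
  r1 --1--> r0
  r0 --0--> r2
  r2 --1--> r1
  r1 --0--> r0
Final state: r0
Accept states: {r0}
Yes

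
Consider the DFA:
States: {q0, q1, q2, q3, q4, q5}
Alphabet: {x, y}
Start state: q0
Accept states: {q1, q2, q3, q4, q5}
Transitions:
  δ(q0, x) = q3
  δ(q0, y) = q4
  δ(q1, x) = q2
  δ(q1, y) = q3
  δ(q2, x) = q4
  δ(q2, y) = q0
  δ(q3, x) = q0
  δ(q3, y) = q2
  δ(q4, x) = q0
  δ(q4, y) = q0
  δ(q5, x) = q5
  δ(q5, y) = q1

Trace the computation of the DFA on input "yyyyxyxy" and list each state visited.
read 'y': q0 → q4
  read 'y': q4 → q0
  read 'y': q0 → q4
  read 'y': q4 → q0
  read 'x': q0 → q3
  read 'y': q3 → q2
  read 'x': q2 → q4
  read 'y': q4 → q0
q0 -> q4 -> q0 -> q4 -> q0 -> q3 -> q2 -> q4 -> q0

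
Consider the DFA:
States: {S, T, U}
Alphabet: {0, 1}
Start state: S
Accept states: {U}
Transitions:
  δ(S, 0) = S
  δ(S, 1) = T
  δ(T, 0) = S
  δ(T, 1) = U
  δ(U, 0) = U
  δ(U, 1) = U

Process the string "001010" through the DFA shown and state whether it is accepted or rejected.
Processing string "001010":
  S --0--> S
  S --0--> S
  S --1--> T
  T --0--> S
  S --1--> T
  T --0--> S
Final state: S
Accept states: {U}
No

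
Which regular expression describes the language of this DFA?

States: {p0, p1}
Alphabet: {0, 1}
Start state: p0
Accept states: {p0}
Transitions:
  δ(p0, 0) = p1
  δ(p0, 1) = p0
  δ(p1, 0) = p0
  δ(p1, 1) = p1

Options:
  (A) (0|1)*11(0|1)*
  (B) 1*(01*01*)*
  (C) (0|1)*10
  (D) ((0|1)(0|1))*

Check each option against the DFA on short strings; one disagreement eliminates an option:
  (A) (0|1)*11(0|1)*: on ε the DFA stays in p0 and accepts (p0 ∈ Accept), but the regex does not match it → eliminate
  (B) 1*(01*01*)*: agrees with the DFA on every string of length ≤ 6
  (C) (0|1)*10: on ε the DFA stays in p0 and accepts (p0 ∈ Accept), but the regex does not match it → eliminate
  (D) ((0|1)(0|1))*: on '1' the DFA goes p0 → p0 and accepts (p0 ∈ Accept), but the regex does not match it → eliminate
Only (B) is consistent with the DFA.
(B) 1*(01*01*)*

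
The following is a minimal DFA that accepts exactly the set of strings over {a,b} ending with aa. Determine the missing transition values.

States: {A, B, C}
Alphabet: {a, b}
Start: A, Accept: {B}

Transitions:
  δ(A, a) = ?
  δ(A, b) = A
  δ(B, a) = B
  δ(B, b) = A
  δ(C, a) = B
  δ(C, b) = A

From the language and accept set, identify what each state tracks — A: last symbol not a; B: two trailing a's; C: one trailing a.
Each missing δ(q, a) is the state matching the new tracked value after reading a.
δ(A, a) = C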